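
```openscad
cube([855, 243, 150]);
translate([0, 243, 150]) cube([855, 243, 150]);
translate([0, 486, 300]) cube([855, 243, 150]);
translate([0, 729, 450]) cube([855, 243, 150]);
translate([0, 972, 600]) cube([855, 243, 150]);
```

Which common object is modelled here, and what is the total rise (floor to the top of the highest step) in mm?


A staircase. The total rise is 750 mm.

5 identical blocks, each offset up and back from the previous — a staircase. Each step is 150 mm tall and there are 5 of them, so the total rise is 5 × 150 = 750 mm.


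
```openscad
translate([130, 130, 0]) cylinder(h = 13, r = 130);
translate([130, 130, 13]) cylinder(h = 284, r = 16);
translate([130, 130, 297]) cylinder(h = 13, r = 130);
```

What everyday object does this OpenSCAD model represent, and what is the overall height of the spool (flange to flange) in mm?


A spool. The overall height is 310 mm.

Three coaxial cylinders, large–small–large — a spool. Two 13 mm flanges and a 284 mm core give 13 + 284 + 13 = 310 mm.


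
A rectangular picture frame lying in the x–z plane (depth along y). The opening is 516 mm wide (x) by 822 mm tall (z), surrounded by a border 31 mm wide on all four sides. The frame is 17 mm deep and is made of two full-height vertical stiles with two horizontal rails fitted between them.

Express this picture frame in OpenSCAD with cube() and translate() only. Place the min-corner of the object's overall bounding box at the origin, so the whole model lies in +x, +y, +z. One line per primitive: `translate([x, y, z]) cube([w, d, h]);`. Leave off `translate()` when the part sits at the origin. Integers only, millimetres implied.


cube([31, 17, 884]);
translate([547, 0, 0]) cube([31, 17, 884]);
translate([31, 0, 0]) cube([516, 17, 31]);
translate([31, 0, 853]) cube([516, 17, 31]);


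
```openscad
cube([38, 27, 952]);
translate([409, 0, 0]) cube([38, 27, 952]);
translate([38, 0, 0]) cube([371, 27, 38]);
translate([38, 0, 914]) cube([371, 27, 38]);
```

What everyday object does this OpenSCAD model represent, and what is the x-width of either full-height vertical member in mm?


A picture frame. The border width is 38 mm.

Four thin pieces enclosing a rectangular opening — a picture frame. The two full-height stiles are 952 mm tall; the top rail sits at z = 914 and is 38 mm tall, so the border above the opening is 952 − 914 = 38 mm, matching the stile x-width.


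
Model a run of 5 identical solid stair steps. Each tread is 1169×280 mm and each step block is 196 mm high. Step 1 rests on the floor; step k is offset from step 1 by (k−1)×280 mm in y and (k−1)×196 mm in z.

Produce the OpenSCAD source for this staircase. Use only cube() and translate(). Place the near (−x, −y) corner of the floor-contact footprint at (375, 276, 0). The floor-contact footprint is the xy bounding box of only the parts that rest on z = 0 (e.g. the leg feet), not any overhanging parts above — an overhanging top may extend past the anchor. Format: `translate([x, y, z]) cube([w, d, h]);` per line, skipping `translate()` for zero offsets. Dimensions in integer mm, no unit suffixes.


translate([375, 276, 0]) cube([1169, 280, 196]);
translate([375, 556, 196]) cube([1169, 280, 196]);
translate([375, 836, 392]) cube([1169, 280, 196]);
translate([375, 1116, 588]) cube([1169, 280, 196]);
translate([375, 1396, 784]) cube([1169, 280, 196]);


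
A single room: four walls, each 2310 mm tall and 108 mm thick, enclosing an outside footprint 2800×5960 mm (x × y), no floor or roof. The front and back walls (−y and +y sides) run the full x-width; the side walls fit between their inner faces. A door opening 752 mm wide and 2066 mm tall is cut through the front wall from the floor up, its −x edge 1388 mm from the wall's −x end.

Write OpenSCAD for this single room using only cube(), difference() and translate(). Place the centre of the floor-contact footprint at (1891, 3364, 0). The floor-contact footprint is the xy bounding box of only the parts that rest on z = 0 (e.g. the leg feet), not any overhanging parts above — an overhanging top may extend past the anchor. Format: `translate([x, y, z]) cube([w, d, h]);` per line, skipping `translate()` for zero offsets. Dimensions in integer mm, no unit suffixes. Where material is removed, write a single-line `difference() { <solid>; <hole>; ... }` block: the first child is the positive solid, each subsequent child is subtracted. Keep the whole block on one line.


difference() { translate([491, 384, 0]) cube([2800, 108, 2310]); translate([1879, 384, 0]) cube([752, 108, 2066]); }
translate([491, 6236, 0]) cube([2800, 108, 2310]);
translate([491, 492, 0]) cube([108, 5744, 2310]);
translate([3183, 492, 0]) cube([108, 5744, 2310]);


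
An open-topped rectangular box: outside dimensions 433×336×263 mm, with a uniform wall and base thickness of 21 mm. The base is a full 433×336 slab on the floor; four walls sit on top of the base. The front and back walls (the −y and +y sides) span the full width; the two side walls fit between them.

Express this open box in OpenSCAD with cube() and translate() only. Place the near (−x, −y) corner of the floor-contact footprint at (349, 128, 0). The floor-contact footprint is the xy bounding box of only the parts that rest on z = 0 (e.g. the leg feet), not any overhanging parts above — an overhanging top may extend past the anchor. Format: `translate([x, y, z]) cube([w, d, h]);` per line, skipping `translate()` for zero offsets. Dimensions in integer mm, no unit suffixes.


translate([349, 128, 0]) cube([433, 336, 21]);
translate([349, 128, 21]) cube([433, 21, 242]);
translate([349, 443, 21]) cube([433, 21, 242]);
translate([349, 149, 21]) cube([21, 294, 242]);
translate([761, 149, 21]) cube([21, 294, 242]);


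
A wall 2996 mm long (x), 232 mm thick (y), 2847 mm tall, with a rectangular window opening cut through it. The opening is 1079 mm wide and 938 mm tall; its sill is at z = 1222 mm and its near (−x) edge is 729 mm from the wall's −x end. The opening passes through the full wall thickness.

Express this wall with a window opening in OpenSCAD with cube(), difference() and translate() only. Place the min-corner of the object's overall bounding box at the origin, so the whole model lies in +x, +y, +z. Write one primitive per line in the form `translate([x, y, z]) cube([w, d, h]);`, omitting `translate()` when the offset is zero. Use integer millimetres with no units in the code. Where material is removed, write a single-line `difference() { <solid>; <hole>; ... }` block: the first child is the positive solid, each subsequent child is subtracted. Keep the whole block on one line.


difference() { cube([2996, 232, 2847]); translate([729, 0, 1222]) cube([1079, 232, 938]); }


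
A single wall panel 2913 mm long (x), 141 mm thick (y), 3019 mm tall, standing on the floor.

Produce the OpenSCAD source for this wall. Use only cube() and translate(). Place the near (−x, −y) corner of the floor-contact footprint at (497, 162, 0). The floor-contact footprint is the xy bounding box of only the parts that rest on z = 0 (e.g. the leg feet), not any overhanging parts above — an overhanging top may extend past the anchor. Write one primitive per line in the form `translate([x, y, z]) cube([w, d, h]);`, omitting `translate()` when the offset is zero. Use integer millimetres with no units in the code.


translate([497, 162, 0]) cube([2913, 141, 3019]);


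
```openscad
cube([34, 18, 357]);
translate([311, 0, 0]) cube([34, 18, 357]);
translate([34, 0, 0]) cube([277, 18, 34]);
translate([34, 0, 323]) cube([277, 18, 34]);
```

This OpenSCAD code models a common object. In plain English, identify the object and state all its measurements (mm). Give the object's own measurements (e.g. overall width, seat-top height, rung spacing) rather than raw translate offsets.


A rectangular picture frame lying in the x–z plane (depth along y). The opening is 277 mm wide (x) by 289 mm tall (z), surrounded by a border 34 mm wide on all four sides. The frame is 18 mm deep and is made of two full-height vertical stiles with two horizontal rails fitted between them.


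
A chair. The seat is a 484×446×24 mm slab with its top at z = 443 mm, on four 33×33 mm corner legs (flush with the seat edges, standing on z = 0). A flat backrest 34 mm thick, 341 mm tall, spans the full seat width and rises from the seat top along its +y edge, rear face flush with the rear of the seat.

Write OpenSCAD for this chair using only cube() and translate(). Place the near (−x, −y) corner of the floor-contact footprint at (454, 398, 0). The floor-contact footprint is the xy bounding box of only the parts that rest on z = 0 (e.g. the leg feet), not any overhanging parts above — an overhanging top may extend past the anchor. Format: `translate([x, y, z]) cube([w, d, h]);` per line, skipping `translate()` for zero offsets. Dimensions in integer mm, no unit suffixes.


// leg_h = 443 - 24 = 419
translate([454, 398, 419]) cube([484, 446, 24]);
translate([454, 398, 0]) cube([33, 33, 419]);
translate([905, 398, 0]) cube([33, 33, 419]);
translate([454, 811, 0]) cube([33, 33, 419]);
translate([905, 811, 0]) cube([33, 33, 419]);
translate([454, 810, 443]) cube([484, 34, 341]);


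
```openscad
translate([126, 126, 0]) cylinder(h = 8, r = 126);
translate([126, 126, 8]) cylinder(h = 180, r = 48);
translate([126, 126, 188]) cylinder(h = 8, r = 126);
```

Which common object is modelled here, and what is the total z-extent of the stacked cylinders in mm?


A spool. The overall height is 196 mm.

Three coaxial cylinders, large–small–large — a spool. Two 8 mm flanges and a 180 mm core give 8 + 180 + 8 = 196 mm.


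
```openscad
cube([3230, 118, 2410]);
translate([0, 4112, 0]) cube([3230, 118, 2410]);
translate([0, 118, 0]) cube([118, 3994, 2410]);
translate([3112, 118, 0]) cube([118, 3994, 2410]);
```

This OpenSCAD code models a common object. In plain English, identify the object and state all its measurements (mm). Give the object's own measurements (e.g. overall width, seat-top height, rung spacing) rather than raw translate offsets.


The wall frame of a small rectangular building: four walls, each 2410 mm tall and 118 mm thick, enclosing a footprint 3230 mm (x) by 4230 mm (y) outside-to-outside, with no floor or roof. The front and back walls (the −y and +y sides) span the full width; the two side walls fit between them.


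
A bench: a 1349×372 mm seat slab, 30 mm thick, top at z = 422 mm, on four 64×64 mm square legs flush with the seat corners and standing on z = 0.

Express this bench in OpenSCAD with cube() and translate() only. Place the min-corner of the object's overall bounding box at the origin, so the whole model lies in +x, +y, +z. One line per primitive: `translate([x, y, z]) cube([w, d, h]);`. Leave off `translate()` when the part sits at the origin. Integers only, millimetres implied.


// leg_h = 422 − 30 = 392
translate([0, 0, 392]) cube([1349, 372, 30]);
cube([64, 64, 392]);
translate([0, 308, 0]) cube([64, 64, 392]);
translate([1285, 0, 0]) cube([64, 64, 392]);
translate([1285, 308, 0]) cube([64, 64, 392]);


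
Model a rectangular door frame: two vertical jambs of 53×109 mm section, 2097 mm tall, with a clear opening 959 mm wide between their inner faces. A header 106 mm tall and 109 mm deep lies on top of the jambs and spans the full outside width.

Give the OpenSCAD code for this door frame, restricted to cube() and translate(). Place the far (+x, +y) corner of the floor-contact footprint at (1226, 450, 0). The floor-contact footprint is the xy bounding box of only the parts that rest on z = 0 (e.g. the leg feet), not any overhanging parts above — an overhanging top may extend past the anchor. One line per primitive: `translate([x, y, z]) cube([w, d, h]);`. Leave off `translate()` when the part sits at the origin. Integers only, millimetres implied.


translate([161, 341, 0]) cube([53, 109, 2097]);
translate([1173, 341, 0]) cube([53, 109, 2097]);
translate([161, 341, 2097]) cube([1065, 109, 106]);


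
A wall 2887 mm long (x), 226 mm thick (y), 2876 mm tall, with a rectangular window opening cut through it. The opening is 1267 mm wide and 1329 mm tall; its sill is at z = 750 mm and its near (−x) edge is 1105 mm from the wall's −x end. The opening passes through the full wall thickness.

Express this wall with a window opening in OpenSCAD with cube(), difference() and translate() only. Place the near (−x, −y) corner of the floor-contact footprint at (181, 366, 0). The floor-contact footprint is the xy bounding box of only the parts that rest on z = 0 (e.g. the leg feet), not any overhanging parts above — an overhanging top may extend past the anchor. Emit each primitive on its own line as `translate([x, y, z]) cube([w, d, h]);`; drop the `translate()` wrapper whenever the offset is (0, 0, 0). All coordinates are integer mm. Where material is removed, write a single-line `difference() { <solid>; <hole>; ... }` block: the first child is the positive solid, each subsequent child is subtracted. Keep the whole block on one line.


difference() { translate([181, 366, 0]) cube([2887, 226, 2876]); translate([1286, 366, 750]) cube([1267, 226, 1329]); }


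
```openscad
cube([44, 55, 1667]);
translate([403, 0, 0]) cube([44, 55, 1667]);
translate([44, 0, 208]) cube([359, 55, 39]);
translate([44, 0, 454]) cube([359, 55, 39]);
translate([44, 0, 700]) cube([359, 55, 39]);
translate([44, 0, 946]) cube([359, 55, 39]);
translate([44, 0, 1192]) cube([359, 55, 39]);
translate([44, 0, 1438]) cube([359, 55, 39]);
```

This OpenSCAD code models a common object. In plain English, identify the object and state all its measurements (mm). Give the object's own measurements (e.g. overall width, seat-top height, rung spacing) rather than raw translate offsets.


A straight ladder. Two 44×55 mm vertical rails, 1667 mm tall, stand 447 mm apart (outside-to-outside) with their front faces coplanar on the −y side. 6 rungs, each 55 mm deep and 39 mm tall, span between the inner faces of the rails, front faces flush with the rails. The lowest rung's underside is at z = 208 mm and rungs are spaced 246 mm apart (underside to underside).


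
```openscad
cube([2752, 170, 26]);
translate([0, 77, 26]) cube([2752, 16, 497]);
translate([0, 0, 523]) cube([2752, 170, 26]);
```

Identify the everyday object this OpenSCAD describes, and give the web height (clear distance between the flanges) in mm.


An I-beam. The web height is 497 mm.

Two wide flanges with a thin centred web — an I-beam. Overall 549 mm minus two 26 mm flanges gives a web of 549 − 2·26 = 497 mm.


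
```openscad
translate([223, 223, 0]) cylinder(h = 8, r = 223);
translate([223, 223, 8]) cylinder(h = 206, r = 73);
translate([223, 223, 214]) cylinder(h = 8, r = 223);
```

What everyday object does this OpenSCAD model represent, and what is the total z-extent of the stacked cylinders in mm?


A spool. The overall height is 222 mm.

Three coaxial cylinders, large–small–large — a spool. Two 8 mm flanges and a 206 mm core give 8 + 206 + 8 = 222 mm.


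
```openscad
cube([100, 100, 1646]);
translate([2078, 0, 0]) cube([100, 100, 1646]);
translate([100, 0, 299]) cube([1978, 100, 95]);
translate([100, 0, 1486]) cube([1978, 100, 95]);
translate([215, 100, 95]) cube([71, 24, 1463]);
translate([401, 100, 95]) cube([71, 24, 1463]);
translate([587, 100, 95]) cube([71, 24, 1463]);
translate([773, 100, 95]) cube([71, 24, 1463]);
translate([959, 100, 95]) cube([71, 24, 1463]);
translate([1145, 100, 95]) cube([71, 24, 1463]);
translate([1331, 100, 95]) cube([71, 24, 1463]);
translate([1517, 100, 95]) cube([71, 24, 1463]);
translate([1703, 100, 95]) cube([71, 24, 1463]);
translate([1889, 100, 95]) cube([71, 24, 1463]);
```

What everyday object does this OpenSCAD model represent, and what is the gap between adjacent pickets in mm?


A fence section. The picket gap is 115 mm.

Two posts, two rails, 10 pickets — a fence section. Span 1978 mm holds 10 pickets of 71 mm with 11 equal gaps: ⌊(1978 − 10·71) / 11⌋ = 115 mm.


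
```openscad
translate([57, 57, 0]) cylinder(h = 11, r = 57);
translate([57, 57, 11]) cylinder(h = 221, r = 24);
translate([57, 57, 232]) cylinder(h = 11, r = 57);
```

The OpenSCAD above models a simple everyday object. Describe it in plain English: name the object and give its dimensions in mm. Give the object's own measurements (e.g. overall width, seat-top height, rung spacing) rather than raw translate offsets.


A spool: two coaxial disc flanges of radius 57 mm and thickness 11 mm, joined by a core cylinder of radius 24 mm and height 221 mm. The lower flange rests on z = 0 and the three cylinders share a vertical axis.


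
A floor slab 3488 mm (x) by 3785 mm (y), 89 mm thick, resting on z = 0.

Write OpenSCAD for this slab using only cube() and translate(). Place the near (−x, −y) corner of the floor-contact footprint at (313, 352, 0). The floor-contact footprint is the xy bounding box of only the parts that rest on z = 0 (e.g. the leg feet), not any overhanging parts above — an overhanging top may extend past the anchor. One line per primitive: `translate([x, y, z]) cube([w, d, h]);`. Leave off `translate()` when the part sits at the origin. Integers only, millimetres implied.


translate([313, 352, 0]) cube([3488, 3785, 89]);


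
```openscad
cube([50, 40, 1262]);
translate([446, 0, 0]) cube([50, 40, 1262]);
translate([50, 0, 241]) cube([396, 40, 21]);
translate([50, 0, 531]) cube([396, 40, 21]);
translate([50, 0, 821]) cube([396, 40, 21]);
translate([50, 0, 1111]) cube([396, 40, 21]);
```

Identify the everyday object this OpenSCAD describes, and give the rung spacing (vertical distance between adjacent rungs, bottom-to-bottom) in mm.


A ladder. The rung spacing is 290 mm.

Two tall 50×40 posts with 4 short bars between them — a ladder. Adjacent rungs sit at z = 241 and z = 531, so the spacing is 531 − 241 = 290 mm.


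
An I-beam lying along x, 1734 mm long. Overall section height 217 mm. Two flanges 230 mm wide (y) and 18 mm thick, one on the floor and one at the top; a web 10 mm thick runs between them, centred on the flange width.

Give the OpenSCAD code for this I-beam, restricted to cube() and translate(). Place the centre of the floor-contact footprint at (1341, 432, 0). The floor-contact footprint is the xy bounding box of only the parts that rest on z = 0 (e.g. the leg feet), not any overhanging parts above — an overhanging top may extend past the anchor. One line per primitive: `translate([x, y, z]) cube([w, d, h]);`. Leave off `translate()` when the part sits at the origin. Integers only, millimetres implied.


translate([474, 317, 0]) cube([1734, 230, 18]);
translate([474, 427, 18]) cube([1734, 10, 181]);
translate([474, 317, 199]) cube([1734, 230, 18]);


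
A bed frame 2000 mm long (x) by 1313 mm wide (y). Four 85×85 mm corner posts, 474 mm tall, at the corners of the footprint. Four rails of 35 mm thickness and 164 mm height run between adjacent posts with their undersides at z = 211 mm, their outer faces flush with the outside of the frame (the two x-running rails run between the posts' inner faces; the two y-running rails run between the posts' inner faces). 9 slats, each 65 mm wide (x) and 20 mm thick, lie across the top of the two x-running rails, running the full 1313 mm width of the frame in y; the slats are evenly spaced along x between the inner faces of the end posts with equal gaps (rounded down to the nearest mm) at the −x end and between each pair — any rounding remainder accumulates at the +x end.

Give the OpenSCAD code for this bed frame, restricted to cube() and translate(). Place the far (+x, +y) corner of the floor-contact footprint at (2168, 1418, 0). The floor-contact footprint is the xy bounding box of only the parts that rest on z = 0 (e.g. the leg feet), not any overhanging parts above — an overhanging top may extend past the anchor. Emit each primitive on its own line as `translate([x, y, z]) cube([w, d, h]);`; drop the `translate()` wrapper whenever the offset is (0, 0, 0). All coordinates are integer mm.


// slat z = rail_z + rail_h = 211 + 164 = 375
// slat gap = ⌊(1830 − 9·65) / 10⌋ = 124
translate([168, 105, 0]) cube([85, 85, 474]);
translate([168, 1333, 0]) cube([85, 85, 474]);
translate([2083, 105, 0]) cube([85, 85, 474]);
translate([2083, 1333, 0]) cube([85, 85, 474]);
translate([253, 105, 211]) cube([1830, 35, 164]);
translate([253, 1383, 211]) cube([1830, 35, 164]);
translate([168, 190, 211]) cube([35, 1143, 164]);
translate([2133, 190, 211]) cube([35, 1143, 164]);
translate([377, 105, 375]) cube([65, 1313, 20]);
translate([566, 105, 375]) cube([65, 1313, 20]);
translate([755, 105, 375]) cube([65, 1313, 20]);
translate([944, 105, 375]) cube([65, 1313, 20]);
translate([1133, 105, 375]) cube([65, 1313, 20]);
translate([1322, 105, 375]) cube([65, 1313, 20]);
translate([1511, 105, 375]) cube([65, 1313, 20]);
translate([1700, 105, 375]) cube([65, 1313, 20]);
translate([1889, 105, 375]) cube([65, 1313, 20]);


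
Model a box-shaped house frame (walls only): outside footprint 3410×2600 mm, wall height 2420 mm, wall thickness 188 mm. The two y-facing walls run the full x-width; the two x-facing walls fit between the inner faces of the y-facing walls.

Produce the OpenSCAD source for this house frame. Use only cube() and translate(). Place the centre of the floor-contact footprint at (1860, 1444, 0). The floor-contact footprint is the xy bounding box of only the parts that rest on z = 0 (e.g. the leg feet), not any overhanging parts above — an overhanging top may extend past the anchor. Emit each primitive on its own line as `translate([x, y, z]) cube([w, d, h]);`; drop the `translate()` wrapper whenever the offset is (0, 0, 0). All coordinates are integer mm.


translate([155, 144, 0]) cube([3410, 188, 2420]);
translate([155, 2556, 0]) cube([3410, 188, 2420]);
translate([155, 332, 0]) cube([188, 2224, 2420]);
translate([3377, 332, 0]) cube([188, 2224, 2420]);


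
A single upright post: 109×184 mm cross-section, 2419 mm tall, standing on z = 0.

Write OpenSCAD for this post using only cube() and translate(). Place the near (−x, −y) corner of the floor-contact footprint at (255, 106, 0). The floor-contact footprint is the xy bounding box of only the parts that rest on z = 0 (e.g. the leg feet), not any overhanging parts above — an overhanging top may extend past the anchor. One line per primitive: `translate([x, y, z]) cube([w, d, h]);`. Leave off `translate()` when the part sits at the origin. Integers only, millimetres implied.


translate([255, 106, 0]) cube([109, 184, 2419]);


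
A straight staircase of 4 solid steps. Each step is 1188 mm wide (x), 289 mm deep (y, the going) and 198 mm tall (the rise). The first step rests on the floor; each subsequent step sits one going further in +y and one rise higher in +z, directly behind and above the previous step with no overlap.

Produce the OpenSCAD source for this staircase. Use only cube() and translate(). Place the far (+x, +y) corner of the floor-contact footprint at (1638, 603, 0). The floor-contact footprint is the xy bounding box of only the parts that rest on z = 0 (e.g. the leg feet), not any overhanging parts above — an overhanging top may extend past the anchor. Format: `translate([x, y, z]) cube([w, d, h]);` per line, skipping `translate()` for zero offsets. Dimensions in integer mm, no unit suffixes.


translate([450, 314, 0]) cube([1188, 289, 198]);
translate([450, 603, 198]) cube([1188, 289, 198]);
translate([450, 892, 396]) cube([1188, 289, 198]);
translate([450, 1181, 594]) cube([1188, 289, 198]);


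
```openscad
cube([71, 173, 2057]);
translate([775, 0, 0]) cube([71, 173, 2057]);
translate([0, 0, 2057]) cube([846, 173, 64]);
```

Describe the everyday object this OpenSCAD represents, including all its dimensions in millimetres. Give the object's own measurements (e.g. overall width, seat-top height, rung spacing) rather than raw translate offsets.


A door frame. The clear opening is 704 mm wide and 2057 mm high. Two 71 mm wide jambs, 173 mm deep, stand either side of the opening from the floor to the top of the opening. A 64 mm thick head sits across the top of both jambs, spanning the full outside width of the frame.


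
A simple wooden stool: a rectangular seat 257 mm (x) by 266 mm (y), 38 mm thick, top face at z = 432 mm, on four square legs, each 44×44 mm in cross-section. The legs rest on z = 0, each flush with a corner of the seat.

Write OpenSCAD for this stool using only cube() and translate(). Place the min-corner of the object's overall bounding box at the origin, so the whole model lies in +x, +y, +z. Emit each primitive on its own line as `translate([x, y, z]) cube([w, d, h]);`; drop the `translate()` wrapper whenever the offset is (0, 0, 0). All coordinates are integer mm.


translate([0, 0, 394]) cube([257, 266, 38]);
cube([44, 44, 394]);
translate([213, 0, 0]) cube([44, 44, 394]);
translate([0, 222, 0]) cube([44, 44, 394]);
translate([213, 222, 0]) cube([44, 44, 394]);


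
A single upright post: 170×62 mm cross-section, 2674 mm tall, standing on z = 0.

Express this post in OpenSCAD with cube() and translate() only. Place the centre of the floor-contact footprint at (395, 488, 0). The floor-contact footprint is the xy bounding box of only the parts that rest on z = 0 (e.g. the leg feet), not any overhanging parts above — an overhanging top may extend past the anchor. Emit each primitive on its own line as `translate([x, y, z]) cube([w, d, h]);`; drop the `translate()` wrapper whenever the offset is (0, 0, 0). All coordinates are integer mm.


translate([310, 457, 0]) cube([170, 62, 2674]);


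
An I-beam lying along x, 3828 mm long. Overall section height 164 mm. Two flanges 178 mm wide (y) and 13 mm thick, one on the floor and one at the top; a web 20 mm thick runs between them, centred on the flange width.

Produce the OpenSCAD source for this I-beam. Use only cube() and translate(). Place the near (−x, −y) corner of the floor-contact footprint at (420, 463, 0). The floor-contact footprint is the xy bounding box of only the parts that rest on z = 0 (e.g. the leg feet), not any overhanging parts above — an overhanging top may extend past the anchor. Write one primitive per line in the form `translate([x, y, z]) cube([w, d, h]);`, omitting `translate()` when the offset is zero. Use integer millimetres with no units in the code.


translate([420, 463, 0]) cube([3828, 178, 13]);
translate([420, 542, 13]) cube([3828, 20, 138]);
translate([420, 463, 151]) cube([3828, 178, 13]);


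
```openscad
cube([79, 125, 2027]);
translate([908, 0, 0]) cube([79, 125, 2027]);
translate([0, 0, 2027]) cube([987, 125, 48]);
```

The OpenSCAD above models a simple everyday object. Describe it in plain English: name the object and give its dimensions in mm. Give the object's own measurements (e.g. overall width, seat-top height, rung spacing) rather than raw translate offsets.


A door frame. The clear opening is 829 mm wide and 2027 mm high. Two 79 mm wide jambs, 125 mm deep, stand either side of the opening from the floor to the top of the opening. A 48 mm thick head sits across the top of both jambs, spanning the full outside width of the frame.


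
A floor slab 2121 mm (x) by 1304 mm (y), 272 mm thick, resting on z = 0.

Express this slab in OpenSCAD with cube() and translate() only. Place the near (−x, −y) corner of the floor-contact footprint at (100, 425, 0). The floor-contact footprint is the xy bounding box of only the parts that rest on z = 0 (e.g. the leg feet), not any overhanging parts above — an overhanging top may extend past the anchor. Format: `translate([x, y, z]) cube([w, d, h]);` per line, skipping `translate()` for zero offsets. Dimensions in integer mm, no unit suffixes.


translate([100, 425, 0]) cube([2121, 1304, 272]);


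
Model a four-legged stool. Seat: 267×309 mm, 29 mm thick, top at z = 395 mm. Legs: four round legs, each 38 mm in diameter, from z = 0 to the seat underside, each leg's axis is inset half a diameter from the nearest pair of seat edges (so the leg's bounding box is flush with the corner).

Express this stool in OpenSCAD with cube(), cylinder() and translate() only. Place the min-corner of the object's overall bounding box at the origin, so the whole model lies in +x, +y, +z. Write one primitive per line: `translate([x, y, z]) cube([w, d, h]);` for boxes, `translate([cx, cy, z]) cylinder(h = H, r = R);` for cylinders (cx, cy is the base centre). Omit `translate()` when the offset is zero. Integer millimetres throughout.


translate([0, 0, 366]) cube([267, 309, 29]);
translate([19, 19, 0]) cylinder(h = 366, r = 19);
translate([248, 19, 0]) cylinder(h = 366, r = 19);
translate([19, 290, 0]) cylinder(h = 366, r = 19);
translate([248, 290, 0]) cylinder(h = 366, r = 19);


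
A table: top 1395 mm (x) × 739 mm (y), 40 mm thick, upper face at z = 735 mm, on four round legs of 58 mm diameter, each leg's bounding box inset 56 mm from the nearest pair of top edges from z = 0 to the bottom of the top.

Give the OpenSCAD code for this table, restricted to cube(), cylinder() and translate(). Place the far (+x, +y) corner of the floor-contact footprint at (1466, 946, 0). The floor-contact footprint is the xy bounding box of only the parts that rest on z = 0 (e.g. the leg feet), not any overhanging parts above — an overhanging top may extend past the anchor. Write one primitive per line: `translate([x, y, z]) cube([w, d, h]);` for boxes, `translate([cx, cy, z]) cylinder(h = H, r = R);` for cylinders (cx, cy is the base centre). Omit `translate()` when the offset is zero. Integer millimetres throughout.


translate([127, 263, 695]) cube([1395, 739, 40]);
translate([212, 348, 0]) cylinder(h = 695, r = 29);
translate([1437, 348, 0]) cylinder(h = 695, r = 29);
translate([212, 917, 0]) cylinder(h = 695, r = 29);
translate([1437, 917, 0]) cylinder(h = 695, r = 29);


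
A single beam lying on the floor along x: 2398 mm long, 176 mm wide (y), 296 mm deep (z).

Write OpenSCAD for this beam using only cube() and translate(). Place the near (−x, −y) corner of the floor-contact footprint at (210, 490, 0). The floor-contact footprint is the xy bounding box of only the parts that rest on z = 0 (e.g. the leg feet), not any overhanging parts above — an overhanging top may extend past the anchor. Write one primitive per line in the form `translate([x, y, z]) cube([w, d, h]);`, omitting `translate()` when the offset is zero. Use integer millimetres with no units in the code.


translate([210, 490, 0]) cube([2398, 176, 296]);


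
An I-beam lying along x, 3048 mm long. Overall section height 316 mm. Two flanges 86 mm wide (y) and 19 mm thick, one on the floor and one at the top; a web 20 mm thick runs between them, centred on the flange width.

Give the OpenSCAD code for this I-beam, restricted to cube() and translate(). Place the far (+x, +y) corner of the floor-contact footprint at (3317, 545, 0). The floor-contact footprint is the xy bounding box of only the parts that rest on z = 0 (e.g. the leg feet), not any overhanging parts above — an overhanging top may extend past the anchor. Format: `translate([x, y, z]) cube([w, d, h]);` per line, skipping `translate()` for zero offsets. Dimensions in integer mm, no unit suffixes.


translate([269, 459, 0]) cube([3048, 86, 19]);
translate([269, 492, 19]) cube([3048, 20, 278]);
translate([269, 459, 297]) cube([3048, 86, 19]);


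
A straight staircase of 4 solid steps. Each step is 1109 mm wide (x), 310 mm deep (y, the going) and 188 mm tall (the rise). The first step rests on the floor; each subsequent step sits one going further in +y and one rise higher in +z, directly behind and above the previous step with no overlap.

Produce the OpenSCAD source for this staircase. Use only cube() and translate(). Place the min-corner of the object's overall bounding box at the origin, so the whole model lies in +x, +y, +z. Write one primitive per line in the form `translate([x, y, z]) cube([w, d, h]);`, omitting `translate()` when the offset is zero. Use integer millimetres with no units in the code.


cube([1109, 310, 188]);
translate([0, 310, 188]) cube([1109, 310, 188]);
translate([0, 620, 376]) cube([1109, 310, 188]);
translate([0, 930, 564]) cube([1109, 310, 188]);


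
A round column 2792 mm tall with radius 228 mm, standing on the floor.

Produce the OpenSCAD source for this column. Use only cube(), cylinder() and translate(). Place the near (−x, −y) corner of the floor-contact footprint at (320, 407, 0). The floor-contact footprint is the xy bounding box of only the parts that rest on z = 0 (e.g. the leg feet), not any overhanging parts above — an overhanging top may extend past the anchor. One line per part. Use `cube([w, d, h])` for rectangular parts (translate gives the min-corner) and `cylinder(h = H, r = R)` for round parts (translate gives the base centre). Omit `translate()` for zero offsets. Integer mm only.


translate([548, 635, 0]) cylinder(h = 2792, r = 228);


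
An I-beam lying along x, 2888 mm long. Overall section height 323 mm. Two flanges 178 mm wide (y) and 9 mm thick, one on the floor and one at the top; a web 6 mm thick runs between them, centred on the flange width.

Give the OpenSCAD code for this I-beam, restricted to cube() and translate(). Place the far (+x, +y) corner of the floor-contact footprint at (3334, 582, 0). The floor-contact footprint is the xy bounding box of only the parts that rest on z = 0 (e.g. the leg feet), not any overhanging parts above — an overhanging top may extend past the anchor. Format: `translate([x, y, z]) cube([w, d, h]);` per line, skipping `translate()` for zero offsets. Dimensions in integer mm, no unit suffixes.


translate([446, 404, 0]) cube([2888, 178, 9]);
translate([446, 490, 9]) cube([2888, 6, 305]);
translate([446, 404, 314]) cube([2888, 178, 9]);


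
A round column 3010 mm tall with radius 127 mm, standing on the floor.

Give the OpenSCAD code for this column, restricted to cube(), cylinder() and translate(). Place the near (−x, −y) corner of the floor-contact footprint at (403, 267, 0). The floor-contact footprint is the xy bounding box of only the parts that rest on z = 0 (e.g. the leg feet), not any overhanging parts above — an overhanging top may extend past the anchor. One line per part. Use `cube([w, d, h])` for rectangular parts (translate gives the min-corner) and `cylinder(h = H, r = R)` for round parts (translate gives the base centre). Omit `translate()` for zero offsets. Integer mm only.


translate([530, 394, 0]) cylinder(h = 3010, r = 127);


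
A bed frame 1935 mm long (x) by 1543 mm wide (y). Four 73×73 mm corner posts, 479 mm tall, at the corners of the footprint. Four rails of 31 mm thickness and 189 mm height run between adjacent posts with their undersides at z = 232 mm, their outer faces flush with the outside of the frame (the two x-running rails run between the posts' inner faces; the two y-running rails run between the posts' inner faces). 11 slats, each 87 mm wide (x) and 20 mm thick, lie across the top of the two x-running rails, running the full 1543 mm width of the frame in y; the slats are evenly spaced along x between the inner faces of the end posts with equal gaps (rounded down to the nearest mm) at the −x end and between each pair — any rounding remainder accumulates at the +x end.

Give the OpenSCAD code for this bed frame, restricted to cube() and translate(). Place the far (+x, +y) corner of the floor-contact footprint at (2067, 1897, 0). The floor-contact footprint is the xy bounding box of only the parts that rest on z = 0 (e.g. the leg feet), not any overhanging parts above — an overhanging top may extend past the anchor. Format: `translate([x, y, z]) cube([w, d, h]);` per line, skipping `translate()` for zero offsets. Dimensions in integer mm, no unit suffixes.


translate([132, 354, 0]) cube([73, 73, 479]);
translate([132, 1824, 0]) cube([73, 73, 479]);
translate([1994, 354, 0]) cube([73, 73, 479]);
translate([1994, 1824, 0]) cube([73, 73, 479]);
translate([205, 354, 232]) cube([1789, 31, 189]);
translate([205, 1866, 232]) cube([1789, 31, 189]);
translate([132, 427, 232]) cube([31, 1397, 189]);
translate([2036, 427, 232]) cube([31, 1397, 189]);
translate([274, 354, 421]) cube([87, 1543, 20]);
translate([430, 354, 421]) cube([87, 1543, 20]);
translate([586, 354, 421]) cube([87, 1543, 20]);
translate([742, 354, 421]) cube([87, 1543, 20]);
translate([898, 354, 421]) cube([87, 1543, 20]);
translate([1054, 354, 421]) cube([87, 1543, 20]);
translate([1210, 354, 421]) cube([87, 1543, 20]);
translate([1366, 354, 421]) cube([87, 1543, 20]);
translate([1522, 354, 421]) cube([87, 1543, 20]);
translate([1678, 354, 421]) cube([87, 1543, 20]);
translate([1834, 354, 421]) cube([87, 1543, 20]);


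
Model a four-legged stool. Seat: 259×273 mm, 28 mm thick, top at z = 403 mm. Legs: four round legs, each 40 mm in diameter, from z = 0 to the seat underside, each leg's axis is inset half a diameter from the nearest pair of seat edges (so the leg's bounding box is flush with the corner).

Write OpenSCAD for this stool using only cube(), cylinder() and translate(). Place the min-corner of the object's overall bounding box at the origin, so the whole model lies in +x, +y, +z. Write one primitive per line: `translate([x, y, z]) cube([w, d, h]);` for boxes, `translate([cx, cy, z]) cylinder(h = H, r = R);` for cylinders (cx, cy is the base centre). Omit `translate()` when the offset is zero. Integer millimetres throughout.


translate([0, 0, 375]) cube([259, 273, 28]);
translate([20, 20, 0]) cylinder(h = 375, r = 20);
translate([239, 20, 0]) cylinder(h = 375, r = 20);
translate([20, 253, 0]) cylinder(h = 375, r = 20);
translate([239, 253, 0]) cylinder(h = 375, r = 20);


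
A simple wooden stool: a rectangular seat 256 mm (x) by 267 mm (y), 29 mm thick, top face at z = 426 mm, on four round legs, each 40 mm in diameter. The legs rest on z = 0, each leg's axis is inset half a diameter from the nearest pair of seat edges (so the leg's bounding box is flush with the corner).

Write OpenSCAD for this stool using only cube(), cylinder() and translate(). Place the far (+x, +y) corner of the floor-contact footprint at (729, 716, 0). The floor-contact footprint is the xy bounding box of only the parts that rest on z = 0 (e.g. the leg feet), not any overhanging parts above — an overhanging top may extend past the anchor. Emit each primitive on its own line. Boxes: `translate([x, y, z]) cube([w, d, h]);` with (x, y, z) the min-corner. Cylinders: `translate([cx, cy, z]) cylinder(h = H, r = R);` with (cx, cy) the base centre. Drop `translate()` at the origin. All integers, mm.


translate([473, 449, 397]) cube([256, 267, 29]);
translate([493, 469, 0]) cylinder(h = 397, r = 20);
translate([709, 469, 0]) cylinder(h = 397, r = 20);
translate([493, 696, 0]) cylinder(h = 397, r = 20);
translate([709, 696, 0]) cylinder(h = 397, r = 20);


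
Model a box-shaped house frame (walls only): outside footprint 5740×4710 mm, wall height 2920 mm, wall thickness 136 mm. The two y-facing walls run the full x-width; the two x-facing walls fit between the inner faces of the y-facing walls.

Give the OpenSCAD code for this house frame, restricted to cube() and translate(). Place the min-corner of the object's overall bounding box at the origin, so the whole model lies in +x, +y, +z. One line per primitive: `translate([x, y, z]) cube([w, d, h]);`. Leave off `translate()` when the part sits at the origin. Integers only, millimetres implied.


cube([5740, 136, 2920]);
translate([0, 4574, 0]) cube([5740, 136, 2920]);
translate([0, 136, 0]) cube([136, 4438, 2920]);
translate([5604, 136, 0]) cube([136, 4438, 2920]);


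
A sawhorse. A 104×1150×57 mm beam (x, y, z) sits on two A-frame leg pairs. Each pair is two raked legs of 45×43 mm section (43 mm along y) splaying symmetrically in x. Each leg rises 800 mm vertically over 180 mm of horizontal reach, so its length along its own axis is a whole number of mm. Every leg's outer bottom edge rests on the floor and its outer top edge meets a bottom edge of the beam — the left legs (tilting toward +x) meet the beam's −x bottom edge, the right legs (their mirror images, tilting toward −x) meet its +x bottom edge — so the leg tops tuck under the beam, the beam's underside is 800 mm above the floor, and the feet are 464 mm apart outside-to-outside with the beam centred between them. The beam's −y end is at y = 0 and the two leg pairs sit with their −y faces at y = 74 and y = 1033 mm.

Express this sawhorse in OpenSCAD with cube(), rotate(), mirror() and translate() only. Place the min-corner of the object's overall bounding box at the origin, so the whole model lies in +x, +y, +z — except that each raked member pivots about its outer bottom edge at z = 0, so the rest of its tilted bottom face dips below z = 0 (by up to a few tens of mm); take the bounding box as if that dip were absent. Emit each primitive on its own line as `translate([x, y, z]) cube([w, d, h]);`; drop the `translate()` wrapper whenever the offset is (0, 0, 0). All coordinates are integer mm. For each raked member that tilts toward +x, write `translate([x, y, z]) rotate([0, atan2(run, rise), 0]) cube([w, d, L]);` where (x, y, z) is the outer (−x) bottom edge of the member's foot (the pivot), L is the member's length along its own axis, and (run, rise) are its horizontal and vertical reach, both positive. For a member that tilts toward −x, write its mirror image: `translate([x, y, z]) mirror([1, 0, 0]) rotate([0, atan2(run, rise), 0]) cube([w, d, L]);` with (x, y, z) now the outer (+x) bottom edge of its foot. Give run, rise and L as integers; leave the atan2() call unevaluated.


translate([180, 0, 800]) cube([104, 1150, 57]);
translate([0, 74, 0]) rotate([0, atan2(180, 800), 0]) cube([45, 43, 820]);
translate([464, 74, 0]) mirror([1, 0, 0]) rotate([0, atan2(180, 800), 0]) cube([45, 43, 820]);
translate([0, 1033, 0]) rotate([0, atan2(180, 800), 0]) cube([45, 43, 820]);
translate([464, 1033, 0]) mirror([1, 0, 0]) rotate([0, atan2(180, 800), 0]) cube([45, 43, 820]);
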